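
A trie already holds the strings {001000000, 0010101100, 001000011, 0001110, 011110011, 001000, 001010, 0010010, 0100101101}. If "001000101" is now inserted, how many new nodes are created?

3

Walking "001000101" from the root, the first 6 characters ("001000") follow existing edges; "1" is the first miss.
So 9 − 6 = 3 new nodes.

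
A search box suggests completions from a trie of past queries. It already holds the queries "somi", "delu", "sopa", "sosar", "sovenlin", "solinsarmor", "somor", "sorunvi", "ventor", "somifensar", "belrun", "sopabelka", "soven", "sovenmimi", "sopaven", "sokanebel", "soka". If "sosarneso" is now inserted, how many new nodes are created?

The longest prefix of "sosarneso" already in the trie is "sosar" (length 5).
New nodes needed: |"sosarneso"| − 5 = 9 − 5 = 4.

4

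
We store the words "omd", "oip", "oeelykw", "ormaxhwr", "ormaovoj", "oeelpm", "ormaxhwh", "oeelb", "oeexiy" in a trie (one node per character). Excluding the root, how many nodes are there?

For each word, the new-node count is its length minus the longest prefix already in the trie:
  "omd" → 3 new (o, m, d)
  "oip" → prefix "o" already present; 2 new (i, p)
  "oeelykw" → prefix "o" already present; 6 new (e, e, l, y, k, w)
  "ormaxhwr" → prefix "o" already present; 7 new (r, m, a, x, h, w, r)
  "ormaovoj" → prefix "orma" already present; 4 new (o, v, o, j)
  "oeelpm" → prefix "oeel" already present; 2 new (p, m)
  "ormaxhwh" → prefix "ormaxhw" already present; 1 new (h)
  "oeelb" → prefix "oeel" already present; 1 new (b)
  "oeexiy" → prefix "oee" already present; 3 new (x, i, y)
Total nodes = 3 + 2 + 6 + 7 + 4 + 2 + 1 + 1 + 3 = 29

29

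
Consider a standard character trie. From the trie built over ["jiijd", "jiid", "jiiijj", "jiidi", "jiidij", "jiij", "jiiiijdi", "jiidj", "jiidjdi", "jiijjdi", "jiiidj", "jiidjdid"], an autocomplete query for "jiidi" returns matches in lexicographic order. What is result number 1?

jiidi

DFS of the "jiidi" subtree visits, in order: "jiidi", "jiidij"
Position 1: jiidi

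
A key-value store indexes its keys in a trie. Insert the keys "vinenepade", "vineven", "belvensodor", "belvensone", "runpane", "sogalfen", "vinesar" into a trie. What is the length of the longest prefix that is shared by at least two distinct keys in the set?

8

Look for the deepest trie node that still has at least two words in its subtree.
"belvensodor" and "belvensone" agree on "belvenso" (8 characters) before diverging; nothing deeper is shared.
Longest shared-prefix length: 8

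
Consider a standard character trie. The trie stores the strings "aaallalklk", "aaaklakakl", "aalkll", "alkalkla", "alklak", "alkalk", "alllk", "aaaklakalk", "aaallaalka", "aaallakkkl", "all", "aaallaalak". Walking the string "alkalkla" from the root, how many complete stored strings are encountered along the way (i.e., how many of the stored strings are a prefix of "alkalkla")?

2

Check each prefix of "alkalkla" against the stored set — each match is an end-marker on the path.
Prefixes of the query that are stored words: "alkalk", "alkalkla"
Count: 2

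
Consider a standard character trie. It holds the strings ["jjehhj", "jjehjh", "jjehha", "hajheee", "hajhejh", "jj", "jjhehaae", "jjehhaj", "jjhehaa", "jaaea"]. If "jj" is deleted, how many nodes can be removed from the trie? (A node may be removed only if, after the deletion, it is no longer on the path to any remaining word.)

0

After clearing the end-marker at "jj", prune upward until reaching a node still needed by another word.
Every node on "jj" is still needed (e.g. by "jjehhj"), so nothing is freed.
Nodes removed: 0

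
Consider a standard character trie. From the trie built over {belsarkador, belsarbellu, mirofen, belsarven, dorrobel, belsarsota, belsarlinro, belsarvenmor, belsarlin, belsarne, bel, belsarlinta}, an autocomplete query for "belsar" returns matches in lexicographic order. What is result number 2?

belsarkador

DFS of the "belsar" subtree visits, in order: "belsarbellu", "belsarkador", "belsarlin", "belsarlinro", "belsarlinta", "belsarne", "belsarsota", "belsarven", "belsarvenmor"
The 2nd is belsarkador.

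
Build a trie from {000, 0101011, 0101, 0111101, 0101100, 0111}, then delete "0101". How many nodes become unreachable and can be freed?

A node on "0101"'s path can go only if nothing else ends at it or branches off below it.
Every node on "0101" is still needed (e.g. by "0101011"), so nothing is freed.
Nodes removed: 0

0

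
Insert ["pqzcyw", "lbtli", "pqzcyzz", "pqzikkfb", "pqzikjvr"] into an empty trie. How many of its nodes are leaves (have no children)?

5

Leaves are exactly the stored words that no other stored word extends.
Those words: "lbtli", "pqzcyw", "pqzcyzz", "pqzikjvr", "pqzikkfb"
Leaf count: 5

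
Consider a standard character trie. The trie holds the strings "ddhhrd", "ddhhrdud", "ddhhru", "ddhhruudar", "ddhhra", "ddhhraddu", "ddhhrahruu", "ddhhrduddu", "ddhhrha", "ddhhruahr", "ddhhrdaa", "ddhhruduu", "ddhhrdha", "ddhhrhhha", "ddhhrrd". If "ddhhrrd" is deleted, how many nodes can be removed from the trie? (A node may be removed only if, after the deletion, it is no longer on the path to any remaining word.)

2

A node on "ddhhrrd"'s path can go only if nothing else ends at it or branches off below it.
The suffix "rd" (2 nodes) is used only by "ddhhrrd"; the node for "ddhhr" still has the child "d", so pruning stops there.
Nodes removed: 2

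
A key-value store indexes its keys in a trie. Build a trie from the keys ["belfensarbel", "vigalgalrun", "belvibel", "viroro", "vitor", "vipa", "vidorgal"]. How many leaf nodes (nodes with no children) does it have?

A leaf is a node with no children — equivalently, the end of a word that is not a proper prefix of any other stored word.
Those words: "belfensarbel", "belvibel", "vidorgal", "vigalgalrun", "vipa", "viroro", "vitor"
Leaf count: 7

7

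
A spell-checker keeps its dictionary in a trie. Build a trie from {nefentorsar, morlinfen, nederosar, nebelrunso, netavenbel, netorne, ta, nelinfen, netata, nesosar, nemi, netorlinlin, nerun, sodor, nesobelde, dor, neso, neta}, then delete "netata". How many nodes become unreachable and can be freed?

2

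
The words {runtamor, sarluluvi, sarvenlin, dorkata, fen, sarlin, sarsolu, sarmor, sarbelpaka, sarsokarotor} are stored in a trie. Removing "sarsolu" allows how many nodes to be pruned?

A node on "sarsolu"'s path can go only if nothing else ends at it or branches off below it.
The suffix "lu" (2 nodes) is used only by "sarsolu"; the node for "sarso" still has the child "k", so pruning stops there.
Nodes removed: 2

2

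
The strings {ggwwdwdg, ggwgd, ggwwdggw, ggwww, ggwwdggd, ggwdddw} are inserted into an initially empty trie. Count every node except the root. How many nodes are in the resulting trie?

19

Trie structure (* marks end of a word):
(root)
└─ g
   └─ g
      └─ w
         ├─ d
         │  └─ d
         │     └─ d
         │        └─ w *
         ├─ g
         │  └─ d *
         └─ w
            ├─ d
            │  ├─ g
            │  │  └─ g
            │  │     ├─ d *
            │  │     └─ w *
            │  └─ w
            │     └─ d
            │        └─ g *
            └─ w *
Counting every labelled node above: 19.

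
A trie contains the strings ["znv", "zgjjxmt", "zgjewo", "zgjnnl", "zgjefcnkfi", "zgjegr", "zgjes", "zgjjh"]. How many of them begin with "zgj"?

Filter for entries beginning with "zgj":
Matches: "zgjefcnkfi", "zgjegr", "zgjes", "zgjewo", "zgjjh", "zgjjxmt", "zgjnnl"
Count: 7

7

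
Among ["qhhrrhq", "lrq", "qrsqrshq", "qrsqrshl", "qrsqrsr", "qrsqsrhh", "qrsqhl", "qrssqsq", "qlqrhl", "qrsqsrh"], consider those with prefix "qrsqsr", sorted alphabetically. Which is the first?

qrsqsrh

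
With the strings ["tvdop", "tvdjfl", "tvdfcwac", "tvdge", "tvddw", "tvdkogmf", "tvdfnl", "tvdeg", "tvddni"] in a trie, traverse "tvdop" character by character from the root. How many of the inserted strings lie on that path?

Traverse "tvdop" character by character; count nodes along the way that are marked as word ends.
Prefixes of the query that are stored words: "tvdop"
Count: 1

1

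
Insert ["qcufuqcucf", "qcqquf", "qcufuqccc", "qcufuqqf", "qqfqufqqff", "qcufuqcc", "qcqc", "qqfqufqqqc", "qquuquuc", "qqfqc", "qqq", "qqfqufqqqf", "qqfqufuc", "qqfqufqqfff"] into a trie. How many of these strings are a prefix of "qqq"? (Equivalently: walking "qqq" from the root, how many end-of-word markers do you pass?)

Walk "qqq" from the root; an end-of-word marker is hit whenever a stored word is a prefix of "qqq".
Prefixes of the query that are stored words: "qqq"
Count: 1

1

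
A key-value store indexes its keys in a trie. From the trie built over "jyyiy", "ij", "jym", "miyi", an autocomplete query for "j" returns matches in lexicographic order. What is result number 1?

Filter for "j…" and sort: "jym", "jyyiy"
The 1st is jym.

jym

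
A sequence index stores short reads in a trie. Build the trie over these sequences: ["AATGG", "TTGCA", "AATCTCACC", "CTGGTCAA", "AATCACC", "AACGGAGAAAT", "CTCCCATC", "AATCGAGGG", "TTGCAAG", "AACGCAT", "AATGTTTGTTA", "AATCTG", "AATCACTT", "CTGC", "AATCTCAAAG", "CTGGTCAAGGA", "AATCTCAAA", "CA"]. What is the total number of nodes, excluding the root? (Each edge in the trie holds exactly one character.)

70

Trace insertions, counting only characters that open a new branch:
  "AATGG" → 5 new (A, A, T, G, G)
  "TTGCA" → 5 new (T, T, G, C, A)
  "AATCTCACC" → prefix "AAT" already present; 6 new (C, T, C, A, C, C)
  "CTGGTCAA" → 8 new (C, T, G, G, T, C, A, A)
  "AATCACC" → prefix "AATC" already present; 3 new (A, C, C)
  "AACGGAGAAAT" → prefix "AA" already present; 9 new (C, G, G, A, G, A, A, A, T)
  "CTCCCATC" → prefix "CT" already present; 6 new (C, C, C, A, T, C)
  "AATCGAGGG" → prefix "AATC" already present; 5 new (G, A, G, G, G)
  "TTGCAAG" → prefix "TTGCA" already present; 2 new (A, G)
  "AACGCAT" → prefix "AACG" already present; 3 new (C, A, T)
  "AATGTTTGTTA" → prefix "AATG" already present; 7 new (T, T, T, G, T, T, A)
  "AATCTG" → prefix "AATCT" already present; 1 new (G)
  "AATCACTT" → prefix "AATCAC" already present; 2 new (T, T)
  "CTGC" → prefix "CTG" already present; 1 new (C)
  "AATCTCAAAG" → prefix "AATCTCA" already present; 3 new (A, A, G)
  "CTGGTCAAGGA" → prefix "CTGGTCAA" already present; 3 new (G, G, A)
  "AATCTCAAA" → prefix "AATCTCAAA" already present; 0 new (none)
  "CA" → prefix "C" already present; 1 new (A)
Total nodes = 5 + 5 + 6 + 8 + 3 + 9 + 6 + 5 + 2 + 3 + 7 + 1 + 2 + 1 + 3 + 3 + 0 + 1 = 70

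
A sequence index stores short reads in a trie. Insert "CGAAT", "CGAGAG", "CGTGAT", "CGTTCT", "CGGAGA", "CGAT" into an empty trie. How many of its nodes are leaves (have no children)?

A leaf is a node with no children — equivalently, the end of a word that is not a proper prefix of any other stored word.
Those words: "CGAAT", "CGAGAG", "CGAT", "CGGAGA", "CGTGAT", "CGTTCT"
Leaf count: 6

6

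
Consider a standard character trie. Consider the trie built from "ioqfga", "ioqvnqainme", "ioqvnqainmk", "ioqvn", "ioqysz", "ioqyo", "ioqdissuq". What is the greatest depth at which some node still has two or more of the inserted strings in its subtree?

10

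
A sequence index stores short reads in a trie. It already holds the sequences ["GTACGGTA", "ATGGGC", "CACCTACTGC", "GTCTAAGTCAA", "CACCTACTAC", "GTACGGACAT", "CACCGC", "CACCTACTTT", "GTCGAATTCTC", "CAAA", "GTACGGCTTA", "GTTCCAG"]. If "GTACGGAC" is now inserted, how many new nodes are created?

0

"GTACGGAC" is already a full path in the trie; only an end-marker is added.
No new nodes are needed: 0.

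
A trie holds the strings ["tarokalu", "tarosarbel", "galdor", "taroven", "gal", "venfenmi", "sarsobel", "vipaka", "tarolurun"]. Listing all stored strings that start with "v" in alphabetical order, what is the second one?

vipaka

Words with prefix "v", in lexicographic order: "venfenmi", "vipaka"
Position 2: vipaka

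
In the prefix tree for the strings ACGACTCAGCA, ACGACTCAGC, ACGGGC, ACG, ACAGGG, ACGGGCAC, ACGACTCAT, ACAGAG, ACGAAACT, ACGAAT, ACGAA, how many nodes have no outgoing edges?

7

Leaves are exactly the stored words that no other stored word extends.
Those words: "ACAGAG", "ACAGGG", "ACGAAACT", "ACGAAT", "ACGACTCAGCA", "ACGACTCAT", "ACGGGCAC"
Leaf count: 7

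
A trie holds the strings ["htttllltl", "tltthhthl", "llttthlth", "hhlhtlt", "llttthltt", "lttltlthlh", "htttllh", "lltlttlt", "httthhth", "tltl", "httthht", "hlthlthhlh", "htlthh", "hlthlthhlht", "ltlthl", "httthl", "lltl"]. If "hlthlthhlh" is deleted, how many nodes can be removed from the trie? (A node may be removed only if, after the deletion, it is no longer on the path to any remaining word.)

After clearing the end-marker at "hlthlthhlh", prune upward until reaching a node still needed by another word.
Every node on "hlthlthhlh" is still needed (e.g. by "hlthlthhlht"), so nothing is freed.
Nodes removed: 0

0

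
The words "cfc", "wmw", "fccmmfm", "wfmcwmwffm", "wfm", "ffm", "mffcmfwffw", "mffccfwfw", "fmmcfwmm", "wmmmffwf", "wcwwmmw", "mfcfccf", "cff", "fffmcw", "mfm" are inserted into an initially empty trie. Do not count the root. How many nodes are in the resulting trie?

For each word, the new-node count is its length minus the longest prefix already in the trie:
  "cfc" → 3 new (c, f, c)
  "wmw" → 3 new (w, m, w)
  "fccmmfm" → 7 new (f, c, c, m, m, f, m)
  "wfmcwmwffm" → prefix "w" already present; 9 new (f, m, c, w, m, w, f, f, m)
  "wfm" → prefix "wfm" already present; 0 new (none)
  "ffm" → prefix "f" already present; 2 new (f, m)
  "mffcmfwffw" → 10 new (m, f, f, c, m, f, w, f, f, w)
  "mffccfwfw" → prefix "mffc" already present; 5 new (c, f, w, f, w)
  "fmmcfwmm" → prefix "f" already present; 7 new (m, m, c, f, w, m, m)
  "wmmmffwf" → prefix "wm" already present; 6 new (m, m, f, f, w, f)
  "wcwwmmw" → prefix "w" already present; 6 new (c, w, w, m, m, w)
  "mfcfccf" → prefix "mf" already present; 5 new (c, f, c, c, f)
  "cff" → prefix "cf" already present; 1 new (f)
  "fffmcw" → prefix "ff" already present; 4 new (f, m, c, w)
  "mfm" → prefix "mf" already present; 1 new (m)
Total nodes = 3 + 3 + 7 + 9 + 0 + 2 + 10 + 5 + 7 + 6 + 6 + 5 + 1 + 4 + 1 = 69

69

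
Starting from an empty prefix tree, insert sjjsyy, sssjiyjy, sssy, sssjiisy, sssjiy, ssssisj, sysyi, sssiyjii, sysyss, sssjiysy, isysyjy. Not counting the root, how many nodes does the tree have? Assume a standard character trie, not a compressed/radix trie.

For each word, the new-node count is its length minus the longest prefix already in the trie:
  "sjjsyy" → 6 new (s, j, j, s, y, y)
  "sssjiyjy" → prefix "s" already present; 7 new (s, s, j, i, y, j, y)
  "sssy" → prefix "sss" already present; 1 new (y)
  "sssjiisy" → prefix "sssji" already present; 3 new (i, s, y)
  "sssjiy" → prefix "sssjiy" already present; 0 new (none)
  "ssssisj" → prefix "sss" already present; 4 new (s, i, s, j)
  "sysyi" → prefix "s" already present; 4 new (y, s, y, i)
  "sssiyjii" → prefix "sss" already present; 5 new (i, y, j, i, i)
  "sysyss" → prefix "sysy" already present; 2 new (s, s)
  "sssjiysy" → prefix "sssjiy" already present; 2 new (s, y)
  "isysyjy" → 7 new (i, s, y, s, y, j, y)
Total nodes = 6 + 7 + 1 + 3 + 0 + 4 + 4 + 5 + 2 + 2 + 7 = 41

41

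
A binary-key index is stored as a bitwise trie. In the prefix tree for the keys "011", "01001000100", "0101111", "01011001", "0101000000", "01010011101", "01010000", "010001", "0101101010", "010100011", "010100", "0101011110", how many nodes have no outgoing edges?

A leaf is a node with no children — equivalently, the end of a word that is not a proper prefix of any other stored word.
Those words: "010001", "01001000100", "0101000000", "010100011", "01010011101", "0101011110", "01011001", "0101101010", "0101111", "011"
Leaf count: 10

10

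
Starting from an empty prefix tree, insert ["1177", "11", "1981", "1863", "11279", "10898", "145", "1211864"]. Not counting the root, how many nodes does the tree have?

25

For each word, the new-node count is its length minus the longest prefix already in the trie:
  "1177" → 4 new (1, 1, 7, 7)
  "11" → prefix "11" already present; 0 new (none)
  "1981" → prefix "1" already present; 3 new (9, 8, 1)
  "1863" → prefix "1" already present; 3 new (8, 6, 3)
  "11279" → prefix "11" already present; 3 new (2, 7, 9)
  "10898" → prefix "1" already present; 4 new (0, 8, 9, 8)
  "145" → prefix "1" already present; 2 new (4, 5)
  "1211864" → prefix "1" already present; 6 new (2, 1, 1, 8, 6, 4)
Total nodes = 4 + 0 + 3 + 3 + 3 + 4 + 2 + 6 = 25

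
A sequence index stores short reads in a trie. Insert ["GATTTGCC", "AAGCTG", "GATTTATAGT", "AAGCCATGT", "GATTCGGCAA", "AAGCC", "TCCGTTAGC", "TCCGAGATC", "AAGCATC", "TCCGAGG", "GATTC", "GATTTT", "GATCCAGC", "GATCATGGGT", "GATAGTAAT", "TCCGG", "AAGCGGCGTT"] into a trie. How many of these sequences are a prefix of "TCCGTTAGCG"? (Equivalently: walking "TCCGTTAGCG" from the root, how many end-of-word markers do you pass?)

1

Check each prefix of "TCCGTTAGCG" against the stored set — each match is an end-marker on the path.
Prefixes of the query that are stored words: "TCCGTTAGC"
Count: 1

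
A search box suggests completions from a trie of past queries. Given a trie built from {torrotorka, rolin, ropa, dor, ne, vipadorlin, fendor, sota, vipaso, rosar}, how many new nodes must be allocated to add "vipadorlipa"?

2

"vipadorli" is already a path in the trie; the remaining "pa" must be added.
Each of the 2 remaining characters creates one node.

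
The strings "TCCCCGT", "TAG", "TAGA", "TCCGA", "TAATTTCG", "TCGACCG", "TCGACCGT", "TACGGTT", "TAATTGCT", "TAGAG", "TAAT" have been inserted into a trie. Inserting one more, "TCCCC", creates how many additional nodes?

0

"TCCCC" is already a full path in the trie; only an end-marker is added.
No new nodes are needed: 0.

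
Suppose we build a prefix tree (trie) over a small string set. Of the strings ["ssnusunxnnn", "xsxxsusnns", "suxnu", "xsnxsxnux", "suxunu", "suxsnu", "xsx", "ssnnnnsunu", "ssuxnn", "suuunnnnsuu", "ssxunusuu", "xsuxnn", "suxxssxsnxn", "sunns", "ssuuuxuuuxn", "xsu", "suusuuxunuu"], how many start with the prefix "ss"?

5

Traverse to the node for "ss", then collect every word in that subtree.
Matches: "ssnnnnsunu", "ssnusunxnnn", "ssuuuxuuuxn", "ssuxnn", "ssxunusuu"
Count: 5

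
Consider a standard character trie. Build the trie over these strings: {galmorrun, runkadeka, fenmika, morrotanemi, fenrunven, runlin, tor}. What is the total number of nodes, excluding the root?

For each word, the new-node count is its length minus the longest prefix already in the trie:
  "galmorrun" → 9 new (g, a, l, m, o, r, r, u, n)
  "runkadeka" → 9 new (r, u, n, k, a, d, e, k, a)
  "fenmika" → 7 new (f, e, n, m, i, k, a)
  "morrotanemi" → 11 new (m, o, r, r, o, t, a, n, e, m, i)
  "fenrunven" → prefix "fen" already present; 6 new (r, u, n, v, e, n)
  "runlin" → prefix "run" already present; 3 new (l, i, n)
  "tor" → 3 new (t, o, r)
Total nodes = 9 + 9 + 7 + 11 + 6 + 3 + 3 = 48

48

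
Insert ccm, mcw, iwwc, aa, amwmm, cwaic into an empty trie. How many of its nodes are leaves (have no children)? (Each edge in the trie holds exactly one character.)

Leaves are exactly the stored words that no other stored word extends.
Those words: "aa", "amwmm", "ccm", "cwaic", "iwwc", "mcw"
Leaf count: 6

6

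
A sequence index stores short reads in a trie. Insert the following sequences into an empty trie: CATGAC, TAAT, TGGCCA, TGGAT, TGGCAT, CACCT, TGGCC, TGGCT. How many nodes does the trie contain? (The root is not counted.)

23

For each word, the new-node count is its length minus the longest prefix already in the trie:
  "CATGAC" → 6 new (C, A, T, G, A, C)
  "TAAT" → 4 new (T, A, A, T)
  "TGGCCA" → prefix "T" already present; 5 new (G, G, C, C, A)
  "TGGAT" → prefix "TGG" already present; 2 new (A, T)
  "TGGCAT" → prefix "TGGC" already present; 2 new (A, T)
  "CACCT" → prefix "CA" already present; 3 new (C, C, T)
  "TGGCC" → prefix "TGGCC" already present; 0 new (none)
  "TGGCT" → prefix "TGGC" already present; 1 new (T)
Total nodes = 6 + 4 + 5 + 2 + 2 + 3 + 0 + 1 = 23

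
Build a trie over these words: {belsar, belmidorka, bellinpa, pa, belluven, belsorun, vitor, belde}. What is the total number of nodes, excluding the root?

35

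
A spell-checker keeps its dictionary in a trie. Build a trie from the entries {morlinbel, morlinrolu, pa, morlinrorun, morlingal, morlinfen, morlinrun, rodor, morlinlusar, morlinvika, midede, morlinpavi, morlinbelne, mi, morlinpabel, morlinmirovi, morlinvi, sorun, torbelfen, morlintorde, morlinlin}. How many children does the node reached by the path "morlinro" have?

Walk "morlinro" from the root, arriving at one node.
Characters that immediately follow "morlinro" among the stored strings: {l, r}.
That node has 2 child edges.

2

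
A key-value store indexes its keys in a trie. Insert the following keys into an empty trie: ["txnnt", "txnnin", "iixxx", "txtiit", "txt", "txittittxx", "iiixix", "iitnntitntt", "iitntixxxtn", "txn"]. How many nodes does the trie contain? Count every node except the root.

44

Trace insertions, counting only characters that open a new branch:
  "txnnt" → 5 new (t, x, n, n, t)
  "txnnin" → prefix "txnn" already present; 2 new (i, n)
  "iixxx" → 5 new (i, i, x, x, x)
  "txtiit" → prefix "tx" already present; 4 new (t, i, i, t)
  "txt" → prefix "txt" already present; 0 new (none)
  "txittittxx" → prefix "tx" already present; 8 new (i, t, t, i, t, t, x, x)
  "iiixix" → prefix "ii" already present; 4 new (i, x, i, x)
  "iitnntitntt" → prefix "ii" already present; 9 new (t, n, n, t, i, t, n, t, t)
  "iitntixxxtn" → prefix "iitn" already present; 7 new (t, i, x, x, x, t, n)
  "txn" → prefix "txn" already present; 0 new (none)
Total nodes = 5 + 2 + 5 + 4 + 0 + 8 + 4 + 9 + 7 + 0 = 44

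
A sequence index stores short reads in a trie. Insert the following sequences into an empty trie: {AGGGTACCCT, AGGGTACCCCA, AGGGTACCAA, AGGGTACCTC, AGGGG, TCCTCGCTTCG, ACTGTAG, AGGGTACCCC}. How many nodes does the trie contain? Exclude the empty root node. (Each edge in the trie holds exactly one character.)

34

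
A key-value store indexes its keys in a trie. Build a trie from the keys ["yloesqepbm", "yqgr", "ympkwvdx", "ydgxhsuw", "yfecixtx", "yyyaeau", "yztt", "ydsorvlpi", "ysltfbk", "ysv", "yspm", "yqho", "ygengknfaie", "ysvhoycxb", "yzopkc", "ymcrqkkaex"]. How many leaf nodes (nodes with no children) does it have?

A leaf is a node with no children — equivalently, the end of a word that is not a proper prefix of any other stored word.
Those words: "ydgxhsuw", "ydsorvlpi", "yfecixtx", "ygengknfaie", "yloesqepbm", "ymcrqkkaex", "ympkwvdx", "yqgr", "yqho", "ysltfbk", "yspm", "ysvhoycxb", "yyyaeau", "yzopkc", "yztt"
Leaf count: 15

15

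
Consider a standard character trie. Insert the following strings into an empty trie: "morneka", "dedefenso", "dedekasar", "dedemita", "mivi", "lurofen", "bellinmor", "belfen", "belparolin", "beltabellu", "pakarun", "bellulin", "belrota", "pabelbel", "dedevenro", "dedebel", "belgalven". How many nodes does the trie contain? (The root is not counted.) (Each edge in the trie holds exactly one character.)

Count nodes per top-level branch (shared prefixes stored once):
  'b'-branch (belfen, belgalven, bellinmor, bellulin, belparolin, belrota, beltabellu): 40 nodes
  'd'-branch (dedebel, dedefenso, dedekasar, dedemita, dedevenro): 26 nodes
  'l'-branch (lurofen): 7 nodes
  'm'-branch (mivi, morneka): 10 nodes
  'p'-branch (pabelbel, pakarun): 13 nodes
Sum: 96

96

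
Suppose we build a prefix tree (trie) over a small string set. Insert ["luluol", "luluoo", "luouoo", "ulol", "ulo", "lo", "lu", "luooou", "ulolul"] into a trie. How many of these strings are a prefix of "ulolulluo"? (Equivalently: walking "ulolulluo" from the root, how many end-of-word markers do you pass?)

Check each prefix of "ulolulluo" against the stored set — each match is an end-marker on the path.
Prefixes of the query that are stored words: "ulo", "ulol", "ulolul"
Count: 3

3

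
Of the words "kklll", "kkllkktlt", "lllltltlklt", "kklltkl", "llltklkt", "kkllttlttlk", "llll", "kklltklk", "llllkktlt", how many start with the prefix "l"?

Walk to "l"; the words in its subtree are exactly those with that prefix.
Matches: "llll", "llllkktlt", "lllltltlklt", "llltklkt"
Count: 4

4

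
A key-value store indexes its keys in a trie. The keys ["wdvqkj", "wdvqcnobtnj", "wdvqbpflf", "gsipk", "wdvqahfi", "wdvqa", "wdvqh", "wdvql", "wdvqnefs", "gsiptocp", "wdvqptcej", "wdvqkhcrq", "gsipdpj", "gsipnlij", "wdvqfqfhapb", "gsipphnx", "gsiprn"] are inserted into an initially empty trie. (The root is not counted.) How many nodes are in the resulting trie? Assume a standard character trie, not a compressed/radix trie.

Count nodes per top-level branch (shared prefixes stored once):
  'g'-branch (gsipdpj, gsipk, gsipnlij, gsipphnx, gsiprn, gsiptocp): 22 nodes
  'w'-branch (wdvqa, wdvqahfi, wdvqbpflf, wdvqcnobtnj, wdvqfqfhapb, wdvqh, wdvqkhcrq, wdvqkj, wdvql, wdvqnefs, wdvqptcej): 44 nodes
Sum: 66

66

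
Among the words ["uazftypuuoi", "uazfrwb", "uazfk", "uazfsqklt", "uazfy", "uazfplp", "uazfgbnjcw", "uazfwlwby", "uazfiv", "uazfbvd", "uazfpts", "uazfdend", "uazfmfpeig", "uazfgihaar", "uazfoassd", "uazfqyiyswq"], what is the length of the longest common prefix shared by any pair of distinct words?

5

The deepest shared node is where two words last agree before diverging.
e.g. "uazfgbnjcw" and "uazfgihaar" share the prefix "uazfg" of length 5; no pair shares a longer one.
Longest shared-prefix length: 5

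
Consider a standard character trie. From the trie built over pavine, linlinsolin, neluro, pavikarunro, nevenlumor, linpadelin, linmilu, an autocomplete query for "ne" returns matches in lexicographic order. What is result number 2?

Filter for "ne…" and sort: "neluro", "nevenlumor"
Position 2: nevenlumor

nevenlumor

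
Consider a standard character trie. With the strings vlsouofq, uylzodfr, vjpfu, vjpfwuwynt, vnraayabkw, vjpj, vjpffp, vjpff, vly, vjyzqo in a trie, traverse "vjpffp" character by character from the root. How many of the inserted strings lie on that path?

Traverse "vjpffp" character by character; count nodes along the way that are marked as word ends.
Prefixes of the query that are stored words: "vjpff", "vjpffp"
Count: 2

2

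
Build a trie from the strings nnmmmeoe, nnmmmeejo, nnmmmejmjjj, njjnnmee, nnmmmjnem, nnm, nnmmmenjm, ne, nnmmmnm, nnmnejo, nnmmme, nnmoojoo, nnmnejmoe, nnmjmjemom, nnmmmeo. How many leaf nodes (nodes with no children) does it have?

Leaves are exactly the stored words that no other stored word extends.
Those words: "ne", "njjnnmee", "nnmjmjemom", "nnmmmeejo", "nnmmmejmjjj", "nnmmmenjm", "nnmmmeoe", "nnmmmjnem", "nnmmmnm", "nnmnejmoe", "nnmnejo", "nnmoojoo"
Leaf count: 12

12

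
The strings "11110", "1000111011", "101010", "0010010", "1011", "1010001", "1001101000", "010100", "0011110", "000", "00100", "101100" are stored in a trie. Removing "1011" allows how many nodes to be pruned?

0

A node on "1011"'s path can go only if nothing else ends at it or branches off below it.
Every node on "1011" is still needed (e.g. by "101100"), so nothing is freed.
Nodes removed: 0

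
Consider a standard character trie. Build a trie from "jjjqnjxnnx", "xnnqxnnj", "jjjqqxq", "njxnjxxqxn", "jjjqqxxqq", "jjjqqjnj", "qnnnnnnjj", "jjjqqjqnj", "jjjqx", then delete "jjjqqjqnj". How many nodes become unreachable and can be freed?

3

Walk "jjjqqjqnj" from the leaf back toward the root, removing each node that no remaining word uses.
The suffix "qnj" (3 nodes) is used only by "jjjqqjqnj"; the node for "jjjqqj" still has the child "n", so pruning stops there.
Nodes removed: 3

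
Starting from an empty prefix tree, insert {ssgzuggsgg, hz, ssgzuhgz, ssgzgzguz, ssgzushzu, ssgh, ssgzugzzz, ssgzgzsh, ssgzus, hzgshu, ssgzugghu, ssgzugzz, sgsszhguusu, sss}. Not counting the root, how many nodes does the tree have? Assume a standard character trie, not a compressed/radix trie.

For each word, the new-node count is its length minus the longest prefix already in the trie:
  "ssgzuggsgg" → 10 new (s, s, g, z, u, g, g, s, g, g)
  "hz" → 2 new (h, z)
  "ssgzuhgz" → prefix "ssgzu" already present; 3 new (h, g, z)
  "ssgzgzguz" → prefix "ssgz" already present; 5 new (g, z, g, u, z)
  "ssgzushzu" → prefix "ssgzu" already present; 4 new (s, h, z, u)
  "ssgh" → prefix "ssg" already present; 1 new (h)
  "ssgzugzzz" → prefix "ssgzug" already present; 3 new (z, z, z)
  "ssgzgzsh" → prefix "ssgzgz" already present; 2 new (s, h)
  "ssgzus" → prefix "ssgzus" already present; 0 new (none)
  "hzgshu" → prefix "hz" already present; 4 new (g, s, h, u)
  "ssgzugghu" → prefix "ssgzugg" already present; 2 new (h, u)
  "ssgzugzz" → prefix "ssgzugzz" already present; 0 new (none)
  "sgsszhguusu" → prefix "s" already present; 10 new (g, s, s, z, h, g, u, u, s, u)
  "sss" → prefix "ss" already present; 1 new (s)
Total nodes = 10 + 2 + 3 + 5 + 4 + 1 + 3 + 2 + 0 + 4 + 2 + 0 + 10 + 1 = 47

47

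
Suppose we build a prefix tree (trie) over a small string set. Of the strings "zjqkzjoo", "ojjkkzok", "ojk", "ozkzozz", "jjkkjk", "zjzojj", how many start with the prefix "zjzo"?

1

Walk to "zjzo"; the words in its subtree are exactly those with that prefix.
Matches: "zjzojj"
Count: 1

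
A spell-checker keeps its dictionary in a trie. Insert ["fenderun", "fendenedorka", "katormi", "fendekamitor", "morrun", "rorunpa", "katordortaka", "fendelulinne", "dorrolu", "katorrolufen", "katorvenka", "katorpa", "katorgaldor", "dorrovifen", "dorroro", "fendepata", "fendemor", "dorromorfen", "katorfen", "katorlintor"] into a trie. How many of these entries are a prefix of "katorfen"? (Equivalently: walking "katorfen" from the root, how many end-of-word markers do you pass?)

1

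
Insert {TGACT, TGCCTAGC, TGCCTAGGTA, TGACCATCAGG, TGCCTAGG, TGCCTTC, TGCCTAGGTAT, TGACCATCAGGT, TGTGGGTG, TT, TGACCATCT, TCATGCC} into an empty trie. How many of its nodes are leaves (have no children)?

9

A leaf is a node with no children — equivalently, the end of a word that is not a proper prefix of any other stored word.
Those words: "TCATGCC", "TGACCATCAGGT", "TGACCATCT", "TGACT", "TGCCTAGC", "TGCCTAGGTAT", "TGCCTTC", "TGTGGGTG", "TT"
Leaf count: 9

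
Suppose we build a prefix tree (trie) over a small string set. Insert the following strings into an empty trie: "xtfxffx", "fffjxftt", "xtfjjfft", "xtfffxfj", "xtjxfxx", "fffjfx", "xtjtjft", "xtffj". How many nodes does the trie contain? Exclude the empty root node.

For each word, the new-node count is its length minus the longest prefix already in the trie:
  "xtfxffx" → 7 new (x, t, f, x, f, f, x)
  "fffjxftt" → 8 new (f, f, f, j, x, f, t, t)
  "xtfjjfft" → prefix "xtf" already present; 5 new (j, j, f, f, t)
  "xtfffxfj" → prefix "xtf" already present; 5 new (f, f, x, f, j)
  "xtjxfxx" → prefix "xt" already present; 5 new (j, x, f, x, x)
  "fffjfx" → prefix "fffj" already present; 2 new (f, x)
  "xtjtjft" → prefix "xtj" already present; 4 new (t, j, f, t)
  "xtffj" → prefix "xtff" already present; 1 new (j)
Total nodes = 7 + 8 + 5 + 5 + 5 + 2 + 4 + 1 = 37

37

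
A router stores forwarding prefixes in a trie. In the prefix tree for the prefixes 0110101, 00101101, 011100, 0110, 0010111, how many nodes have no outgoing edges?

4

Leaves are exactly the stored words that no other stored word extends.
Those words: "00101101", "0010111", "0110101", "011100"
Leaf count: 4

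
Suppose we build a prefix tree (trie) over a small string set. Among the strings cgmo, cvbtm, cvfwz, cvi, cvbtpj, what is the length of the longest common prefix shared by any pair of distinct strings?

The deepest shared node is where two words last agree before diverging.
e.g. "cvbtm" and "cvbtpj" share the prefix "cvbt" of length 4; no pair shares a longer one.
Longest shared-prefix length: 4

4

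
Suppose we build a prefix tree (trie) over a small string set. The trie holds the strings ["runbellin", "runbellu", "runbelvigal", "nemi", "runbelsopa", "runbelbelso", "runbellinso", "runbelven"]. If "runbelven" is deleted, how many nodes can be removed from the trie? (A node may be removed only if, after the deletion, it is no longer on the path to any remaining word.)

2

Walk "runbelven" from the leaf back toward the root, removing each node that no remaining word uses.
The suffix "en" (2 nodes) is used only by "runbelven"; the node for "runbelv" still has the child "i", so pruning stops there.
Nodes removed: 2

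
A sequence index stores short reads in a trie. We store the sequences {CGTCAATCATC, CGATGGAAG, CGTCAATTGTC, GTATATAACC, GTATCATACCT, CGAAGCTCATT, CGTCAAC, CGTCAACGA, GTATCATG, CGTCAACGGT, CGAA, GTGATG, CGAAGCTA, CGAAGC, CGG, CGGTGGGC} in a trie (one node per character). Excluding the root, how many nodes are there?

64

Insert word by word; a character creates a node only if that edge doesn't already exist:
  "CGTCAATCATC" → 11 new (C, G, T, C, A, A, T, C, A, T, C)
  "CGATGGAAG" → prefix "CG" already present; 7 new (A, T, G, G, A, A, G)
  "CGTCAATTGTC" → prefix "CGTCAAT" already present; 4 new (T, G, T, C)
  "GTATATAACC" → 10 new (G, T, A, T, A, T, A, A, C, C)
  "GTATCATACCT" → prefix "GTAT" already present; 7 new (C, A, T, A, C, C, T)
  "CGAAGCTCATT" → prefix "CGA" already present; 8 new (A, G, C, T, C, A, T, T)
  "CGTCAAC" → prefix "CGTCAA" already present; 1 new (C)
  "CGTCAACGA" → prefix "CGTCAAC" already present; 2 new (G, A)
  "GTATCATG" → prefix "GTATCAT" already present; 1 new (G)
  "CGTCAACGGT" → prefix "CGTCAACG" already present; 2 new (G, T)
  "CGAA" → prefix "CGAA" already present; 0 new (none)
  "GTGATG" → prefix "GT" already present; 4 new (G, A, T, G)
  "CGAAGCTA" → prefix "CGAAGCT" already present; 1 new (A)
  "CGAAGC" → prefix "CGAAGC" already present; 0 new (none)
  "CGG" → prefix "CG" already present; 1 new (G)
  "CGGTGGGC" → prefix "CGG" already present; 5 new (T, G, G, G, C)
Total nodes = 11 + 7 + 4 + 10 + 7 + 8 + 1 + 2 + 1 + 2 + 0 + 4 + 1 + 0 + 1 + 5 = 64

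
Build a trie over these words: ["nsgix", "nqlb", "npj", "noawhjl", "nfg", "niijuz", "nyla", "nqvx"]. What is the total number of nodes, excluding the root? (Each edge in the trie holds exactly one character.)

28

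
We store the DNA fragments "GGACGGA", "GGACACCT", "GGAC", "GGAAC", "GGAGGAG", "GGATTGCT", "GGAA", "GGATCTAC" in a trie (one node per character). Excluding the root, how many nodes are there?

For each word, the new-node count is its length minus the longest prefix already in the trie:
  "GGACGGA" → 7 new (G, G, A, C, G, G, A)
  "GGACACCT" → prefix "GGAC" already present; 4 new (A, C, C, T)
  "GGAC" → prefix "GGAC" already present; 0 new (none)
  "GGAAC" → prefix "GGA" already present; 2 new (A, C)
  "GGAGGAG" → prefix "GGA" already present; 4 new (G, G, A, G)
  "GGATTGCT" → prefix "GGA" already present; 5 new (T, T, G, C, T)
  "GGAA" → prefix "GGAA" already present; 0 new (none)
  "GGATCTAC" → prefix "GGAT" already present; 4 new (C, T, A, C)
Total nodes = 7 + 4 + 0 + 2 + 4 + 5 + 0 + 4 = 26

26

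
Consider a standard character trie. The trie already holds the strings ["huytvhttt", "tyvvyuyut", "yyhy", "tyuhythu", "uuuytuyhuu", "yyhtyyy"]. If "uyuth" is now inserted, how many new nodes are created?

The longest prefix of "uyuth" already in the trie is "u" (length 1).
So 5 − 1 = 4 new nodes.

4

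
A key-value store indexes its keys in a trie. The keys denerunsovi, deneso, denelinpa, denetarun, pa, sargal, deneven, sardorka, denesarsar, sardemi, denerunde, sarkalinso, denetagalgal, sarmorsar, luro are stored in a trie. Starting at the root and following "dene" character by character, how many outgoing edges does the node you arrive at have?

5

Follow the path "dene" to its node, then look at its outgoing edges.
Characters that immediately follow "dene" among the stored strings: {l, r, s, t, v}.
That node has 5 child edges.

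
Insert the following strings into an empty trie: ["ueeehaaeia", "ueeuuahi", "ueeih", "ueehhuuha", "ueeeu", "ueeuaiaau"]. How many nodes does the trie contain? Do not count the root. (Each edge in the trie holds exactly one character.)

29

Count nodes per top-level branch (shared prefixes stored once):
  'u'-branch (ueeehaaeia, ueeeu, ueehhuuha, ueeih, ueeuaiaau, ueeuuahi): 29 nodes
Sum: 29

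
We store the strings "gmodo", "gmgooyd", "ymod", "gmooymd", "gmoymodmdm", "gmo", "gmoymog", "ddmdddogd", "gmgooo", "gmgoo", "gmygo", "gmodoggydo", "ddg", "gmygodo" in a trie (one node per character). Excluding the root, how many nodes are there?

Count nodes per top-level branch (shared prefixes stored once):
  'd'-branch (ddg, ddmdddogd): 10 nodes
  'g'-branch (gmgoo, gmgooo, gmgooyd, gmo, gmodo, gmodoggydo, gmooymd, gmoymodmdm, gmoymog, gmygo, gmygodo): 33 nodes
  'y'-branch (ymod): 4 nodes
Sum: 47

47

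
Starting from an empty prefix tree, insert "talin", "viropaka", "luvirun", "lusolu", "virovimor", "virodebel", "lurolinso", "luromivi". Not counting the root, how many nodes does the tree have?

Trace insertions, counting only characters that open a new branch:
  "talin" → 5 new (t, a, l, i, n)
  "viropaka" → 8 new (v, i, r, o, p, a, k, a)
  "luvirun" → 7 new (l, u, v, i, r, u, n)
  "lusolu" → prefix "lu" already present; 4 new (s, o, l, u)
  "virovimor" → prefix "viro" already present; 5 new (v, i, m, o, r)
  "virodebel" → prefix "viro" already present; 5 new (d, e, b, e, l)
  "lurolinso" → prefix "lu" already present; 7 new (r, o, l, i, n, s, o)
  "luromivi" → prefix "luro" already present; 4 new (m, i, v, i)
Total nodes = 5 + 8 + 7 + 4 + 5 + 5 + 7 + 4 = 45

45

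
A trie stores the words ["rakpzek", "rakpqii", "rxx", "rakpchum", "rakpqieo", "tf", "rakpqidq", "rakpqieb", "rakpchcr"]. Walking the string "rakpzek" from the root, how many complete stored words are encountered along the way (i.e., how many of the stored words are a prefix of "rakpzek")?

1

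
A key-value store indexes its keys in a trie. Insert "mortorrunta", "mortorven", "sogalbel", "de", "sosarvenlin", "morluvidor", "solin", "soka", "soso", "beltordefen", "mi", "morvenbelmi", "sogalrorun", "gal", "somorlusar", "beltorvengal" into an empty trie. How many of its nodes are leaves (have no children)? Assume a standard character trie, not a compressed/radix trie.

16

A leaf is a node with no children — equivalently, the end of a word that is not a proper prefix of any other stored word.
Those words: "beltordefen", "beltorvengal", "de", "gal", "mi", "morluvidor", "mortorrunta", "mortorven", "morvenbelmi", "sogalbel", "sogalrorun", "soka", "solin", "somorlusar", "sosarvenlin", "soso"
Leaf count: 16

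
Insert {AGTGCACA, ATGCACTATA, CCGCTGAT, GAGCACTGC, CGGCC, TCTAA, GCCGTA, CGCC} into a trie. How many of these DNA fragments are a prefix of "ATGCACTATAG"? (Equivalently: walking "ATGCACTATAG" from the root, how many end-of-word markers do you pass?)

1

Check each prefix of "ATGCACTATAG" against the stored set — each match is an end-marker on the path.
Prefixes of the query that are stored words: "ATGCACTATA"
Count: 1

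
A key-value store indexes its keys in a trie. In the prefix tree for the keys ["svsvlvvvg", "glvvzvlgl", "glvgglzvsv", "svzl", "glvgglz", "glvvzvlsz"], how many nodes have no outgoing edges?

Leaves are exactly the stored words that no other stored word extends.
Those words: "glvgglzvsv", "glvvzvlgl", "glvvzvlsz", "svsvlvvvg", "svzl"
Leaf count: 5

5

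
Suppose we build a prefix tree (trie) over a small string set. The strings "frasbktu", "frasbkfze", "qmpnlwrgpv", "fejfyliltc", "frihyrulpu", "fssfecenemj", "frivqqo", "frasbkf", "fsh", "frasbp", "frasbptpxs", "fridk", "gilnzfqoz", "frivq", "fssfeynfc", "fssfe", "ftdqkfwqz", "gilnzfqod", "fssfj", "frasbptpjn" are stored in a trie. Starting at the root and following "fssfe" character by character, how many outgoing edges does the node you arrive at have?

2

The children of the "fssfe" node are the distinct next characters among strings starting with "fssfe".
Characters that immediately follow "fssfe" among the stored strings: {c, y}.
That node has 2 child edges.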